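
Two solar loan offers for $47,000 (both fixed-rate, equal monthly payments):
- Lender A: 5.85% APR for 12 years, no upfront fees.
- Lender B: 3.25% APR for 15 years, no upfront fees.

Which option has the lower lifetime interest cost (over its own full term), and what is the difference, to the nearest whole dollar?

Lender A: monthly rate = 5.85%/12 = 0.0048750; payment = 47,000 × 0.0048750 / (1 − (1+0.0048750)^−144) = $455.01.
Total interest on Lender A = 144 × $455.01 − $47,000 = $18,521.44.
Lender B: monthly rate = 3.25%/12 = 0.0027083; payment = 47,000 × 0.0027083 / (1 − (1+0.0027083)^−180) = $330.25.
Total interest on Lender B = 180 × $330.25 − $47,000 = $12,445.00.
Lender B is lower by $6,076.44.

Lender B by $6,076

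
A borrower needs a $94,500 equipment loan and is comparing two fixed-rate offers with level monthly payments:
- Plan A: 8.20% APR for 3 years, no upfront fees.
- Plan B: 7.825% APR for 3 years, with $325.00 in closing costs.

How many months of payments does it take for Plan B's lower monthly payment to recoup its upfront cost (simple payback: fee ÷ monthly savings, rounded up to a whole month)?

20 months

Plan A: at 8.20% the monthly rate is 0.0068333, so the payment is 94,500 × 0.0068333 / (1 − 1.0068333^−36) = $2,970.01.
Plan B: monthly rate = 7.825%/12 = 0.0065208; payment = 94,500 × 0.0065208 / (1 − (1+0.0065208)^−36) = $2,953.66.
Monthly savings = $2,970.01 − $2,953.66 = $16.35.
Break-even = $325.00 / $16.35 = 19.88 → 20 months.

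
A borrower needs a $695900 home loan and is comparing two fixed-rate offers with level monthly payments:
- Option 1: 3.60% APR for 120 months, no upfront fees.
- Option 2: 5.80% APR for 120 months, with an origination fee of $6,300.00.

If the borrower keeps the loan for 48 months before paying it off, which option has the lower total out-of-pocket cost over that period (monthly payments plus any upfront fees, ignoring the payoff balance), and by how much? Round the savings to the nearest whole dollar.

Option 1 by $41,921

Option 1: at 3.60% the monthly rate is 0.0030000, so the payment is 695,900 × 0.0030000 / (1 − 1.0030000^−120) = $6,914.11.
Option 2: monthly rate = 5.8%/12 = 0.0048333; payment = 695,900 × 0.0048333 / (1 − (1+0.0048333)^−120) = $7,656.21.
Over 48 months: Option 1 costs 48 × $6,914.11 = $331,877.28; Option 2 costs 48 × $7,656.21 + $6,300.00 = $373,798.08.
Option 1 is cheaper by $373,798.08 − $331,877.28 = $41,920.80.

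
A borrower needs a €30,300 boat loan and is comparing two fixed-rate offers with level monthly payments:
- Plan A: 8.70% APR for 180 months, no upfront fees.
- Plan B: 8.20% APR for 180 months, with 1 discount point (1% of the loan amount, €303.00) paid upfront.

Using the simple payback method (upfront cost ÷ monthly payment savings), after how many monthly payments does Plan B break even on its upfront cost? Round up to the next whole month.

Plan A: at 8.70% the monthly rate is 0.0072500, so the payment is 30,300 × 0.0072500 / (1 − 1.0072500^−180) = €301.94.
Plan B: at 8.20% the monthly rate is 0.0068333, so the payment is 30,300 × 0.0068333 / (1 − 1.0068333^−180) = €293.07.
Monthly savings = €301.94 − €293.07 = €8.87.
Break-even = €303.00 / €8.87 = 34.16 → 35 months.

35 months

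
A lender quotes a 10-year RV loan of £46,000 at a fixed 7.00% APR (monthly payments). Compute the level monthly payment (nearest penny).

At 7.00% the monthly rate is 0.0058333, so the payment is 46,000 × 0.0058333 / (1 − 1.0058333^−120) = £534.10.

£534.10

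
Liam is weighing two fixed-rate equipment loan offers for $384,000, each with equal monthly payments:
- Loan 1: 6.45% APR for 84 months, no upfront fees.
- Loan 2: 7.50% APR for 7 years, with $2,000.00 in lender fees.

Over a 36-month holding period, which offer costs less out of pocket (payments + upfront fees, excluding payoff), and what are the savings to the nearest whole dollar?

Loan 1: monthly rate = 6.45%/12 = 0.0053750; payment = 384,000 × 0.0053750 / (1 − (1+0.0053750)^−84) = $5,692.89.
Loan 2: monthly rate = 7.5%/12 = 0.0062500; payment = 384,000 × 0.0062500 / (1 − (1+0.0062500)^−84) = $5,889.90.
Over 36 months: Loan 1 costs 36 × $5,692.89 = $204,944.04; Loan 2 costs 36 × $5,889.90 + $2,000.00 = $214,036.40.
Loan 1 is cheaper by $214,036.40 − $204,944.04 = $9,092.36.

Loan 1 by $9,092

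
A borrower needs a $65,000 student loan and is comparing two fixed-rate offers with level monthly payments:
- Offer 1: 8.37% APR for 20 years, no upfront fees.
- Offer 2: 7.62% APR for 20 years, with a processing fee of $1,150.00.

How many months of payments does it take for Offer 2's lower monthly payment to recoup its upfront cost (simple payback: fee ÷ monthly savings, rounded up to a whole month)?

38 months

Offer 1: monthly rate = 8.37%/12 = 0.0069750; payment = 65,000 × 0.0069750 / (1 − (1+0.0069750)^−240) = $558.75.
Offer 2: at 7.62% the monthly rate is 0.0063500, so the payment is 65,000 × 0.0063500 / (1 − 1.0063500^−240) = $528.42.
Monthly savings = $558.75 − $528.42 = $30.33.
Break-even = $1,150.00 / $30.33 = 37.92 → 38 months.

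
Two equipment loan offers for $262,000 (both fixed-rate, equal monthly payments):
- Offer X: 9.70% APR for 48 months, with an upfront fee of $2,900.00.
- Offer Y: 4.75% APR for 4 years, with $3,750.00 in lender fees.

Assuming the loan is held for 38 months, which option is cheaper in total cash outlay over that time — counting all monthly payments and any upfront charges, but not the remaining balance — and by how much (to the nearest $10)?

Offer X: monthly rate = 9.7%/12 = 0.0080833; payment = 262,000 × 0.0080833 / (1 − (1+0.0080833)^−48) = $6,607.31.
Offer Y: at 4.75% the monthly rate is 0.0039583, so the payment is 262,000 × 0.0039583 / (1 − 1.0039583^−48) = $6,004.05.
Over 38 months: Offer X costs 38 × $6,607.31 + $2,900.00 = $253,977.78; Offer Y costs 38 × $6,004.05 + $3,750.00 = $231,903.90.
Offer Y is cheaper by $253,977.78 − $231,903.90 = $22,073.88.

Offer Y by $22,070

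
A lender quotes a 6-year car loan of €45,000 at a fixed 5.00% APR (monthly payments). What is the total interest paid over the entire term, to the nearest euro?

€7,180

At 5.00% the monthly rate is 0.0041667, so the payment is 45,000 × 0.0041667 / (1 − 1.0041667^−72) = €724.72.
Total paid = 72 × €724.72 = €52,179.84; interest = €52,179.84 − €45,000 = €7,179.84.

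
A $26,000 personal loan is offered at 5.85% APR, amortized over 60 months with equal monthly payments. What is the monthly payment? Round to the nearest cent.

$500.84

Monthly rate = 5.85%/12 = 0.0048750; payment = 26,000 × 0.0048750 / (1 − (1+0.0048750)^−60) = $500.84.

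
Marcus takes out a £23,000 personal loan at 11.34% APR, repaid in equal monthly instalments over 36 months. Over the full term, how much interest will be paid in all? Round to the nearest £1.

£4,241

At 11.34% the monthly rate is 0.0094500, so the payment is 23,000 × 0.0094500 / (1 − 1.0094500^−36) = £756.70.
Total paid = 36 × £756.70 = £27,241.20; interest = £27,241.20 − £23,000 = £4,241.20.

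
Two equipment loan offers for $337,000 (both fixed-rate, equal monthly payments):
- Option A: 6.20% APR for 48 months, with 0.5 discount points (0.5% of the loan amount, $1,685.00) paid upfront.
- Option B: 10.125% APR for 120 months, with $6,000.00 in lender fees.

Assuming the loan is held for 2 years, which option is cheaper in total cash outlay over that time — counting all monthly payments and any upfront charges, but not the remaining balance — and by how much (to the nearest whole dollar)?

Option B by $78,930

Option A: monthly rate = 6.2%/12 = 0.0051667; payment = 337,000 × 0.0051667 / (1 − (1+0.0051667)^−48) = $7,945.39.
Option B: at 10.125% the monthly rate is 0.0084375, so the payment is 337,000 × 0.0084375 / (1 − 1.0084375^−120) = $4,476.84.
Over 24 months: Option A costs 24 × $7,945.39 + $1,685.00 = $192,374.36; Option B costs 24 × $4,476.84 + $6,000.00 = $113,444.16.
Option B is cheaper by $192,374.36 − $113,444.16 = $78,930.20.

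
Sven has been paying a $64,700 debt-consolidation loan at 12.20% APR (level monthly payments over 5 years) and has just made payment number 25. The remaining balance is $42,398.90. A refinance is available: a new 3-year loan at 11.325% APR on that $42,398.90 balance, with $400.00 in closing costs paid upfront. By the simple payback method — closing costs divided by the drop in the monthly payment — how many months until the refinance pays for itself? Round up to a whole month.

Current payment = 64,700 × 12.2%/12 / (1 − (1+0.0101667)^−60) = $1,445.76.
Refinanced payment = 42,398.90 × 0.0094375 / (1 − (1+0.0094375)^−36) = $1,394.62.
Monthly savings = $1,445.76 − $1,394.62 = $51.14.
Break-even = $400.00 / $51.14 = 7.82 → 8 months.

8 months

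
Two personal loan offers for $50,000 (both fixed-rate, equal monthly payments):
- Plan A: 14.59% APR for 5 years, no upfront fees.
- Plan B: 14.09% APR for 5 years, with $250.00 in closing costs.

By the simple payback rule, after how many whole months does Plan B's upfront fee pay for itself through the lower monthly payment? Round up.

Plan A: at 14.59% the monthly rate is 0.0121583, so the payment is 50,000 × 0.0121583 / (1 − 1.0121583^−60) = $1,178.76.
Plan B: monthly rate = 14.09%/12 = 0.0117417; payment = 50,000 × 0.0117417 / (1 − (1+0.0117417)^−60) = $1,165.75.
Monthly savings = $1,178.76 − $1,165.75 = $13.01.
Break-even = $250.00 / $13.01 = 19.22 → 20 months.

20 months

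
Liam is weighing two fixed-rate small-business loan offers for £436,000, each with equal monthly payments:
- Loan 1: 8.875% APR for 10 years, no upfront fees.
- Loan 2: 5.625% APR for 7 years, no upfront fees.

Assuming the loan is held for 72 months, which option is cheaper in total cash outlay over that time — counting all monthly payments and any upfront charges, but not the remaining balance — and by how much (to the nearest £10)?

Loan 1 by £57,430

Loan 1: monthly rate = 8.875%/12 = 0.0073958; payment = 436,000 × 0.0073958 / (1 − (1+0.0073958)^−120) = £5,493.61.
Loan 2: at 5.625% the monthly rate is 0.0046875, so the payment is 436,000 × 0.0046875 / (1 − 1.0046875^−84) = £6,291.24.
Over 72 months: Loan 1 costs 72 × £5,493.61 = £395,539.92; Loan 2 costs 72 × £6,291.24 = £452,969.28.
Loan 1 is cheaper by £452,969.28 − £395,539.92 = £57,429.36.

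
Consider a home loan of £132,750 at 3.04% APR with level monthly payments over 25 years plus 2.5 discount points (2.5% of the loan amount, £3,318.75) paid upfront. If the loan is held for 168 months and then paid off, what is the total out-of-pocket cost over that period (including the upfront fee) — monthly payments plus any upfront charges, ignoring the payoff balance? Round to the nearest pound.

At 3.04% the monthly rate is 0.0025333, so the payment is 132,750 × 0.0025333 / (1 − 1.0025333^−300) = £632.28.
Total outlay = 168 × £632.28 + £3,318.75 = £109,541.79.

£109,542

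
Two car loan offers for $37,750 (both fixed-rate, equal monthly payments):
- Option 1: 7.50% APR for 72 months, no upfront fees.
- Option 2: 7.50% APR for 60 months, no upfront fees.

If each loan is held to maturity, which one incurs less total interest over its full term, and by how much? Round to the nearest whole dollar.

Option 2 by $1,609

Option 1: at 7.50% the monthly rate is 0.0062500, so the payment is 37,750 × 0.0062500 / (1 − 1.0062500^−72) = $652.70.
Total interest on Option 1 = 72 × $652.70 − $37,750 = $9,244.40.
Option 2: at 7.50% the monthly rate is 0.0062500, so the payment is 37,750 × 0.0062500 / (1 − 1.0062500^−60) = $756.43.
Total interest on Option 2 = 60 × $756.43 − $37,750 = $7,635.80.
Option 2 is lower by $1,608.60.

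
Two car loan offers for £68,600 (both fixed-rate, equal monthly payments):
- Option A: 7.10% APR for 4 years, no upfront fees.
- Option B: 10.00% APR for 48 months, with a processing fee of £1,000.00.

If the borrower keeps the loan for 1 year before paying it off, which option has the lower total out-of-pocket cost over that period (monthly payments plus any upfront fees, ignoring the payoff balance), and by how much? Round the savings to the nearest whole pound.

Option A: monthly rate = 7.1%/12 = 0.0059167; payment = 68,600 × 0.0059167 / (1 − (1+0.0059167)^−48) = £1,645.90.
Option B: monthly rate = 10%/12 = 0.0083333; payment = 68,600 × 0.0083333 / (1 − (1+0.0083333)^−48) = £1,739.87.
Over 12 months: Option A costs 12 × £1,645.90 = £19,750.80; Option B costs 12 × £1,739.87 + £1,000.00 = £21,878.44.
Option A is cheaper by £21,878.44 − £19,750.80 = £2,127.64.

Option A by £2,128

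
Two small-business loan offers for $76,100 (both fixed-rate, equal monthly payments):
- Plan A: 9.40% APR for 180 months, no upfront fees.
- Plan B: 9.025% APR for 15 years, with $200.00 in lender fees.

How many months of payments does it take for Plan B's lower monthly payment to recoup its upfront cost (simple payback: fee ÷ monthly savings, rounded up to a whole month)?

12 months

Plan A: at 9.40% the monthly rate is 0.0078333, so the payment is 76,100 × 0.0078333 / (1 − 1.0078333^−180) = $790.07.
Plan B: at 9.025% the monthly rate is 0.0075208, so the payment is 76,100 × 0.0075208 / (1 − 1.0075208^−180) = $772.99.
Monthly savings = $790.07 − $772.99 = $17.08.
Break-even = $200.00 / $17.08 = 11.71 → 12 months.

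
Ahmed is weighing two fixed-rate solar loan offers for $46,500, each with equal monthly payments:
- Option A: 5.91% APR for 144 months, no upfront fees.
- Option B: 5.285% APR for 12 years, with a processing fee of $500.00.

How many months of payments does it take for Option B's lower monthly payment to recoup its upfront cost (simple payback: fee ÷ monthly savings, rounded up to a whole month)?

Option A: monthly rate = 5.91%/12 = 0.0049250; payment = 46,500 × 0.0049250 / (1 − (1+0.0049250)^−144) = $451.61.
Option B: at 5.285% the monthly rate is 0.0044042, so the payment is 46,500 × 0.0044042 / (1 − 1.0044042^−144) = $436.75.
Monthly savings = $451.61 − $436.75 = $14.86.
Break-even = $500.00 / $14.86 = 33.65 → 34 months.

34 months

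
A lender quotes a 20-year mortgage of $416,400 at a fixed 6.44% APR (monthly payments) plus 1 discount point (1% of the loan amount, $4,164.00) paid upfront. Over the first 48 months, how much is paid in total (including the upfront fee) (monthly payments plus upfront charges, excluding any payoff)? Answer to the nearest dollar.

$152,478

At 6.44% the monthly rate is 0.0053667, so the payment is 416,400 × 0.0053667 / (1 − 1.0053667^−240) = $3,089.88.
Total outlay = 48 × $3,089.88 + $4,164.00 = $152,478.24.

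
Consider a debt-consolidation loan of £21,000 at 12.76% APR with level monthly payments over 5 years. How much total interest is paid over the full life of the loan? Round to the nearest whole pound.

Monthly rate = 12.76%/12 = 0.0106333; payment = 21,000 × 0.0106333 / (1 − (1+0.0106333)^−60) = £475.24.
Total paid = 60 × £475.24 = £28,514.40; interest = £28,514.40 − £21,000 = £7,514.40.

£7,514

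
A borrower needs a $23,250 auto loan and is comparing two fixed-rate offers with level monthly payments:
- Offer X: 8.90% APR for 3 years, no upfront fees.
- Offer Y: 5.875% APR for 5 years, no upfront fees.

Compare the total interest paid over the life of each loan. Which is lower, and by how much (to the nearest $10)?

Offer X: monthly rate = 8.9%/12 = 0.0074167; payment = 23,250 × 0.0074167 / (1 − (1+0.0074167)^−36) = $738.26.
Total interest on Offer X = 36 × $738.26 − $23,250 = $3,327.36.
Offer Y: monthly rate = 5.875%/12 = 0.0048958; payment = 23,250 × 0.0048958 / (1 − (1+0.0048958)^−60) = $448.14.
Total interest on Offer Y = 60 × $448.14 − $23,250 = $3,638.40.
Offer X is lower by $311.04.

Offer X by $310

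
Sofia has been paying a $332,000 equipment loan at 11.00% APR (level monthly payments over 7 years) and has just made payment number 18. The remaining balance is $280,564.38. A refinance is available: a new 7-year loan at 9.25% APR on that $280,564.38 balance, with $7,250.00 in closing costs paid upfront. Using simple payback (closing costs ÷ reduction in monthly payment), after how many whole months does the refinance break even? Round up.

7 months

Current payment = 332,000 × 11%/12 / (1 − (1+0.0091667)^−84) = $5,684.65.
Refinanced payment = 280,564.38 × 0.0077083 / (1 − (1+0.0077083)^−84) = $4,549.70.
Monthly savings = $5,684.65 − $4,549.70 = $1,134.95.
Break-even = $7,250.00 / $1,134.95 = 6.39 → 7 months.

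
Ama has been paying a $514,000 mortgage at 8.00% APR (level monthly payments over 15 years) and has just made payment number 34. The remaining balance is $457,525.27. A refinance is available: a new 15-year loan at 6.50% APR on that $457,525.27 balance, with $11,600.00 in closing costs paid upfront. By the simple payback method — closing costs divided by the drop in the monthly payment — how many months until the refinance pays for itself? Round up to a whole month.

Current payment = 514,000 × 8%/12 / (1 − (1+0.0066667)^−180) = $4,912.05.
Refinanced payment = 457,525.27 × 0.0054167 / (1 − (1+0.0054167)^−180) = $3,985.54.
Monthly savings = $4,912.05 − $3,985.54 = $926.51.
Break-even = $11,600.00 / $926.51 = 12.52 → 13 months.

13 months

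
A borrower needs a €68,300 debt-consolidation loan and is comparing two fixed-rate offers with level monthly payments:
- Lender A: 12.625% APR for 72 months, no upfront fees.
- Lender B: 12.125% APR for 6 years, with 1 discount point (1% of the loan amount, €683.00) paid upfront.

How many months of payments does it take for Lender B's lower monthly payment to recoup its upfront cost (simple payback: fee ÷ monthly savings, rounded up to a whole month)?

39 months

Lender A: monthly rate = 12.625%/12 = 0.0105208; payment = 68,300 × 0.0105208 / (1 − (1+0.0105208)^−72) = €1,357.58.
Lender B: monthly rate = 12.125%/12 = 0.0101042; payment = 68,300 × 0.0101042 / (1 − (1+0.0101042)^−72) = €1,339.72.
Monthly savings = €1,357.58 − €1,339.72 = €17.86.
Break-even = €683.00 / €17.86 = 38.24 → 39 months.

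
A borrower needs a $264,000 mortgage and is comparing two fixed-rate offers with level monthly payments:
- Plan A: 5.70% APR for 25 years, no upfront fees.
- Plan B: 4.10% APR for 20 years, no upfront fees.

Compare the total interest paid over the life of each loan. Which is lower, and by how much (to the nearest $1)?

Plan B by $108,566

Plan A: at 5.70% the monthly rate is 0.0047500, so the payment is 264,000 × 0.0047500 / (1 − 1.0047500^−300) = $1,652.87.
Total interest on Plan A = 300 × $1,652.87 − $264,000 = $231,861.00.
Plan B: monthly rate = 4.1%/12 = 0.0034167; payment = 264,000 × 0.0034167 / (1 − (1+0.0034167)^−240) = $1,613.73.
Total interest on Plan B = 240 × $1,613.73 − $264,000 = $123,295.20.
Plan B is lower by $108,565.80.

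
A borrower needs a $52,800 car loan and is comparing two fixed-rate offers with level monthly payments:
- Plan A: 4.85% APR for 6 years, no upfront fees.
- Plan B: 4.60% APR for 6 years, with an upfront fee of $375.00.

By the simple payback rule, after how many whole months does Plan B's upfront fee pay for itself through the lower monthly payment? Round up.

62 months

Plan A: monthly rate = 4.85%/12 = 0.0040417; payment = 52,800 × 0.0040417 / (1 − (1+0.0040417)^−72) = $846.67.
Plan B: at 4.60% the monthly rate is 0.0038333, so the payment is 52,800 × 0.0038333 / (1 − 1.0038333^−72) = $840.58.
Monthly savings = $846.67 − $840.58 = $6.09.
Break-even = $375.00 / $6.09 = 61.58 → 62 months.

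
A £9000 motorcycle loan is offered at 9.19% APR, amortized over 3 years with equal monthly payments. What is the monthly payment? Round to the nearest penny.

At 9.19% the monthly rate is 0.0076583, so the payment is 9,000 × 0.0076583 / (1 − 1.0076583^−36) = £286.99.

£286.99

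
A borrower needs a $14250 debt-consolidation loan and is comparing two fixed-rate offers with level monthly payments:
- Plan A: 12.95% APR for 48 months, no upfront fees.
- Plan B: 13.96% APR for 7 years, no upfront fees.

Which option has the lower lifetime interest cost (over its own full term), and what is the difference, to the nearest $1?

Plan A by $4,072

Plan A: at 12.95% the monthly rate is 0.0107917, so the payment is 14,250 × 0.0107917 / (1 − 1.0107917^−48) = $381.94.
Total interest on Plan A = 48 × $381.94 − $14,250 = $4,083.12.
Plan B: at 13.96% the monthly rate is 0.0116333, so the payment is 14,250 × 0.0116333 / (1 − 1.0116333^−84) = $266.73.
Total interest on Plan B = 84 × $266.73 − $14,250 = $8,155.32.
Plan A is lower by $4,072.20.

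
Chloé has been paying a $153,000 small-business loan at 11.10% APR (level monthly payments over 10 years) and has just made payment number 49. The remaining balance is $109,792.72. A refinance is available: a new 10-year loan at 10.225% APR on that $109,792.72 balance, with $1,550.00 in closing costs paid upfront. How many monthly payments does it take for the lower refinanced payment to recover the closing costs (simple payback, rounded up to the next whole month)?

Current payment = 153,000 × 11.1%/12 / (1 − (1+0.0092500)^−120) = $2,116.25.
Refinanced payment = 109,792.72 × 0.0085208 / (1 − (1+0.0085208)^−120) = $1,464.63.
Monthly savings = $2,116.25 − $1,464.63 = $651.62.
Break-even = $1,550.00 / $651.62 = 2.38 → 3 months.

3 months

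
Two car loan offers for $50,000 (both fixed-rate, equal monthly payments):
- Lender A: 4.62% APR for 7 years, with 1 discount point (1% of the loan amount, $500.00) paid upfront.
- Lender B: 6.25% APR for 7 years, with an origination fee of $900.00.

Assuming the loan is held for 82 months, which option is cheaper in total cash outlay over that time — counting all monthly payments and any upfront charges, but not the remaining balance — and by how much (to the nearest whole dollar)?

Lender A by $3,568

Lender A: monthly rate = 4.62%/12 = 0.0038500; payment = 50,000 × 0.0038500 / (1 − (1+0.0038500)^−84) = $697.80.
Lender B: at 6.25% the monthly rate is 0.0052083, so the payment is 50,000 × 0.0052083 / (1 − 1.0052083^−84) = $736.43.
Over 82 months: Lender A costs 82 × $697.80 + $500.00 = $57,719.60; Lender B costs 82 × $736.43 + $900.00 = $61,287.26.
Lender A is cheaper by $61,287.26 − $57,719.60 = $3,567.66.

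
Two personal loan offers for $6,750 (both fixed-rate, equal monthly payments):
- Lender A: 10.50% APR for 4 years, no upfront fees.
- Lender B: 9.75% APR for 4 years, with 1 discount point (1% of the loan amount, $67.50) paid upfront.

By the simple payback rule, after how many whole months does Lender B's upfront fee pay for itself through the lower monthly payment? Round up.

Lender A: monthly rate = 10.5%/12 = 0.0087500; payment = 6,750 × 0.0087500 / (1 − (1+0.0087500)^−48) = $172.82.
Lender B: monthly rate = 9.75%/12 = 0.0081250; payment = 6,750 × 0.0081250 / (1 − (1+0.0081250)^−48) = $170.39.
Monthly savings = $172.82 − $170.39 = $2.43.
Break-even = $67.50 / $2.43 = 27.78 → 28 months.

28 months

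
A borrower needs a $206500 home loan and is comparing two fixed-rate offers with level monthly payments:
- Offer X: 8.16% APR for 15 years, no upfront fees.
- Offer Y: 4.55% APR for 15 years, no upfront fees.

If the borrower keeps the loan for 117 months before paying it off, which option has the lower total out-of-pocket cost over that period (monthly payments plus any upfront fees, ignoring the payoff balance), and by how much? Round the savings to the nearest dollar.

Offer X: at 8.16% the monthly rate is 0.0068000, so the payment is 206,500 × 0.0068000 / (1 − 1.0068000^−180) = $1,992.54.
Offer Y: monthly rate = 4.55%/12 = 0.0037917; payment = 206,500 × 0.0037917 / (1 − (1+0.0037917)^−180) = $1,584.99.
Over 117 months: Offer X costs 117 × $1,992.54 = $233,127.18; Offer Y costs 117 × $1,584.99 = $185,443.83.
Offer Y is cheaper by $233,127.18 − $185,443.83 = $47,683.35.

Offer Y by $47,683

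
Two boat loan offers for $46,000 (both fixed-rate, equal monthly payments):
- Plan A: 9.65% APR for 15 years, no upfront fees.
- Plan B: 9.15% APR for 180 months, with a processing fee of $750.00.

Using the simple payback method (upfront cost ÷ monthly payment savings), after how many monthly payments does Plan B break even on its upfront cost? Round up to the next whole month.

Plan A: at 9.65% the monthly rate is 0.0080417, so the payment is 46,000 × 0.0080417 / (1 − 1.0080417^−180) = $484.52.
Plan B: at 9.15% the monthly rate is 0.0076250, so the payment is 46,000 × 0.0076250 / (1 − 1.0076250^−180) = $470.68.
Monthly savings = $484.52 − $470.68 = $13.84.
Break-even = $750.00 / $13.84 = 54.19 → 55 months.

55 months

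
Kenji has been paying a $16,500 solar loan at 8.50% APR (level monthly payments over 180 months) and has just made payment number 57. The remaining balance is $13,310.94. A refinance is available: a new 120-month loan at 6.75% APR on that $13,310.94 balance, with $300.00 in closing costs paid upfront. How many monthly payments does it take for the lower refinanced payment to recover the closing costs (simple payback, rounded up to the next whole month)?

32 months

Current payment = 16,500 × 8.5%/12 / (1 − (1+0.0070833)^−180) = $162.48.
Refinanced payment = 13,310.94 × 0.0056250 / (1 − (1+0.0056250)^−120) = $152.84.
Monthly savings = $162.48 − $152.84 = $9.64.
Break-even = $300.00 / $9.64 = 31.12 → 32 months.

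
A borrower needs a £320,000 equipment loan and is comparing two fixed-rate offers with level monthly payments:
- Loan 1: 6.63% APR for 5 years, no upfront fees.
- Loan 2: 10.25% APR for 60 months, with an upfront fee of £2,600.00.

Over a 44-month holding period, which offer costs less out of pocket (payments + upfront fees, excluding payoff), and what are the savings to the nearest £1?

Loan 1: at 6.63% the monthly rate is 0.0055250, so the payment is 320,000 × 0.0055250 / (1 − 1.0055250^−60) = £6,280.67.
Loan 2: at 10.25% the monthly rate is 0.0085417, so the payment is 320,000 × 0.0085417 / (1 − 1.0085417^−60) = £6,838.48.
Over 44 months: Loan 1 costs 44 × £6,280.67 = £276,349.48; Loan 2 costs 44 × £6,838.48 + £2,600.00 = £303,493.12.
Loan 1 is cheaper by £303,493.12 − £276,349.48 = £27,143.64.

Loan 1 by £27,144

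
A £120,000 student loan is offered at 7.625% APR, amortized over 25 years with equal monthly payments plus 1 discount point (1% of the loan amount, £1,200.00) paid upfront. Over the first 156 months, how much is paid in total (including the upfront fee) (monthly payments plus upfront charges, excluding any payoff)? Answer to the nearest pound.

£141,065

At 7.625% the monthly rate is 0.0063542, so the payment is 120,000 × 0.0063542 / (1 − 1.0063542^−300) = £896.57.
Total outlay = 156 × £896.57 + £1,200.00 = £141,064.92.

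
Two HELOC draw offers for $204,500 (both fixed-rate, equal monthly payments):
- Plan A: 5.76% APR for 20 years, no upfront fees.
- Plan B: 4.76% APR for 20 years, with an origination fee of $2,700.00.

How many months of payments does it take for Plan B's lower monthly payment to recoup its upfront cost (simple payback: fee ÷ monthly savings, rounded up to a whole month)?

Plan A: at 5.76% the monthly rate is 0.0048000, so the payment is 204,500 × 0.0048000 / (1 − 1.0048000^−240) = $1,436.93.
Plan B: at 4.76% the monthly rate is 0.0039667, so the payment is 204,500 × 0.0039667 / (1 − 1.0039667^−240) = $1,322.64.
Monthly savings = $1,436.93 − $1,322.64 = $114.29.
Break-even = $2,700.00 / $114.29 = 23.62 → 24 months.

24 months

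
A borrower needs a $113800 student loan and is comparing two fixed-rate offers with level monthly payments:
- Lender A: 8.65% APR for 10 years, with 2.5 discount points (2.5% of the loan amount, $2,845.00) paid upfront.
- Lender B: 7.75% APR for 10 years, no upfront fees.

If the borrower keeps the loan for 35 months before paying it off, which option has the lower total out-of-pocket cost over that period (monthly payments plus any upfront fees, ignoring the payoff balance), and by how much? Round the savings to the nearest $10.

Lender A: monthly rate = 8.65%/12 = 0.0072083; payment = 113,800 × 0.0072083 / (1 − (1+0.0072083)^−120) = $1,420.10.
Lender B: monthly rate = 7.75%/12 = 0.0064583; payment = 113,800 × 0.0064583 / (1 − (1+0.0064583)^−120) = $1,365.72.
Over 35 months: Lender A costs 35 × $1,420.10 + $2,845.00 = $52,548.50; Lender B costs 35 × $1,365.72 = $47,800.20.
Lender B is cheaper by $52,548.50 − $47,800.20 = $4,748.30.

Lender B by $4,750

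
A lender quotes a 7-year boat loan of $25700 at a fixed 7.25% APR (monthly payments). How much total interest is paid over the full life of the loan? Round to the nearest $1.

$7,147

At 7.25% the monthly rate is 0.0060417, so the payment is 25,700 × 0.0060417 / (1 − 1.0060417^−84) = $391.03.
Total paid = 84 × $391.03 = $32,846.52; interest = $32,846.52 − $25,700 = $7,146.52.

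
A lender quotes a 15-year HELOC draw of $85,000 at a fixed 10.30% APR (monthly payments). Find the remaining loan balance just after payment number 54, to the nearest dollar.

With monthly rate i = 10.3%/12 = 0.0085833, the balance after k of n payments is P · [(1+i)^n − (1+i)^k] / [(1+i)^n − 1].
(1+0.0085833)^180 = 4.65716584 and (1+0.0085833)^54 = 1.58648698, so the balance is 85,000 × (4.65716584 − 1.58648698) / (4.65716584 − 1) = $71,368.85.

$71,369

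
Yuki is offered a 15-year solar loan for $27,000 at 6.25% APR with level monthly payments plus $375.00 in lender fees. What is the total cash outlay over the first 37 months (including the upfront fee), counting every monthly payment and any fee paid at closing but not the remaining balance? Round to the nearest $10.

$8,940

At 6.25% the monthly rate is 0.0052083, so the payment is 27,000 × 0.0052083 / (1 − 1.0052083^−180) = $231.50.
Total outlay = 37 × $231.50 + $375.00 = $8,940.50.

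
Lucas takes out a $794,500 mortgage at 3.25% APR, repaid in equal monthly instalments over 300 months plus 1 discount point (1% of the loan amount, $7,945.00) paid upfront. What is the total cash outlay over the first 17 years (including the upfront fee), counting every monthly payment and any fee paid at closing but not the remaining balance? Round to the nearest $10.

At 3.25% the monthly rate is 0.0027083, so the payment is 794,500 × 0.0027083 / (1 − 1.0027083^−300) = $3,871.73.
Total outlay = 204 × $3,871.73 + $7,945.00 = $797,777.92.

$797,780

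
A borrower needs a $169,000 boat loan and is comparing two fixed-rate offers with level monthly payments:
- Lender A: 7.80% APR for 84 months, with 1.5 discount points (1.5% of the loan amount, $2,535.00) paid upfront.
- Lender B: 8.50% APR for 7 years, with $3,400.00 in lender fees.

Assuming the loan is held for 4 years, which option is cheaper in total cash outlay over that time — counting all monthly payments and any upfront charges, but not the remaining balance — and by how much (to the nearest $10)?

Lender A: monthly rate = 7.8%/12 = 0.0065000; payment = 169,000 × 0.0065000 / (1 − (1+0.0065000)^−84) = $2,617.26.
Lender B: monthly rate = 8.5%/12 = 0.0070833; payment = 169,000 × 0.0070833 / (1 − (1+0.0070833)^−84) = $2,676.37.
Over 48 months: Lender A costs 48 × $2,617.26 + $2,535.00 = $128,163.48; Lender B costs 48 × $2,676.37 + $3,400.00 = $131,865.76.
Lender A is cheaper by $131,865.76 − $128,163.48 = $3,702.28.

Lender A by $3,700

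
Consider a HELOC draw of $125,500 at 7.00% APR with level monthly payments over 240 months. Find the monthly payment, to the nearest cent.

$973.00

At 7.00% the monthly rate is 0.0058333, so the payment is 125,500 × 0.0058333 / (1 − 1.0058333^−240) = $973.00.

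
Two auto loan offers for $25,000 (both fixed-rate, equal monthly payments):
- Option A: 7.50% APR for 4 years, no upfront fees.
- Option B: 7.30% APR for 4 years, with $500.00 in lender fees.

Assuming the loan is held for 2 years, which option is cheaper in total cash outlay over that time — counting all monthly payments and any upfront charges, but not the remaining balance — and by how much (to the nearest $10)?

Option A: monthly rate = 7.5%/12 = 0.0062500; payment = 25,000 × 0.0062500 / (1 − (1+0.0062500)^−48) = $604.47.
Option B: monthly rate = 7.3%/12 = 0.0060833; payment = 25,000 × 0.0060833 / (1 − (1+0.0060833)^−48) = $602.14.
Over 24 months: Option A costs 24 × $604.47 = $14,507.28; Option B costs 24 × $602.14 + $500.00 = $14,951.36.
Option A is cheaper by $14,951.36 − $14,507.28 = $444.08.

Option A by $440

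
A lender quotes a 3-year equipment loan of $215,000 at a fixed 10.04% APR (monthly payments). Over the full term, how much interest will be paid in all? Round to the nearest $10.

Monthly rate = 10.04%/12 = 0.0083667; payment = 215,000 × 0.0083667 / (1 − (1+0.0083667)^−36) = $6,941.48.
Total paid = 36 × $6,941.48 = $249,893.28; interest = $249,893.28 − $215,000 = $34,893.28.

$34,890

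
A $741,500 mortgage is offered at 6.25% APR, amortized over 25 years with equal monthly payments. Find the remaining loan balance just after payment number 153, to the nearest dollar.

$501,540

With monthly rate i = 6.25%/12 = 0.0052083, the balance after k of n payments is P · [(1+i)^n − (1+i)^k] / [(1+i)^n − 1].
(1+0.0052083)^300 = 4.75142733 and (1+0.0052083)^153 = 2.21401361, so the balance is 741,500 × (4.75142733 − 2.21401361) / (4.75142733 − 1) = $501,540.38.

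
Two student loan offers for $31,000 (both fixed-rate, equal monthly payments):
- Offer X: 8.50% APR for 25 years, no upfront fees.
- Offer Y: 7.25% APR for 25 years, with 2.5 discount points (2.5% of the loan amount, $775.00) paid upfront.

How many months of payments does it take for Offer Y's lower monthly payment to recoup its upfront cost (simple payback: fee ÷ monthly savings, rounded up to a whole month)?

31 months

Offer X: monthly rate = 8.5%/12 = 0.0070833; payment = 31,000 × 0.0070833 / (1 − (1+0.0070833)^−300) = $249.62.
Offer Y: at 7.25% the monthly rate is 0.0060417, so the payment is 31,000 × 0.0060417 / (1 − 1.0060417^−300) = $224.07.
Monthly savings = $249.62 − $224.07 = $25.55.
Break-even = $775.00 / $25.55 = 30.33 → 31 months.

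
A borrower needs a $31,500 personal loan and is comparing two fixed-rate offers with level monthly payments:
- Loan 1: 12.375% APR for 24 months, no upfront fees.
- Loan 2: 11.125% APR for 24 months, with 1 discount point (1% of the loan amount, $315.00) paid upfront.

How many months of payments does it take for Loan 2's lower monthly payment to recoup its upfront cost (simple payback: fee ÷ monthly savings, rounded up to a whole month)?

Loan 1: monthly rate = 12.375%/12 = 0.0103125; payment = 31,500 × 0.0103125 / (1 − (1+0.0103125)^−24) = $1,488.34.
Loan 2: at 11.125% the monthly rate is 0.0092708, so the payment is 31,500 × 0.0092708 / (1 − 1.0092708^−24) = $1,469.98.
Monthly savings = $1,488.34 − $1,469.98 = $18.36.
Break-even = $315.00 / $18.36 = 17.16 → 18 months.

18 months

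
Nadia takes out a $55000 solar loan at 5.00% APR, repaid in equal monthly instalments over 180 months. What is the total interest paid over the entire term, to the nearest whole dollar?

Monthly rate = 5%/12 = 0.0041667; payment = 55,000 × 0.0041667 / (1 − (1+0.0041667)^−180) = $434.94.
Total paid = 180 × $434.94 = $78,289.20; interest = $78,289.20 − $55,000 = $23,289.20.

$23,289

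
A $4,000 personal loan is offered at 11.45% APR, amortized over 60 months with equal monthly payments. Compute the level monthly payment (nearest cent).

Monthly rate = 11.45%/12 = 0.0095417; payment = 4,000 × 0.0095417 / (1 − (1+0.0095417)^−60) = $87.87.

$87.87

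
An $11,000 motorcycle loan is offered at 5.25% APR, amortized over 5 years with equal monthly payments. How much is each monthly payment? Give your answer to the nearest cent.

Monthly rate = 5.25%/12 = 0.0043750; payment = 11,000 × 0.0043750 / (1 − (1+0.0043750)^−60) = $208.85.

$208.85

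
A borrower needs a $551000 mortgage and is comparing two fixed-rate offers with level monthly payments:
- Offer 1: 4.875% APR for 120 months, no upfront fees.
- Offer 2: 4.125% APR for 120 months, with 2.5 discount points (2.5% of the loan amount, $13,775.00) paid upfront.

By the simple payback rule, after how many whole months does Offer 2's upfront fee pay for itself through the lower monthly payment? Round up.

Offer 1: at 4.875% the monthly rate is 0.0040625, so the payment is 551,000 × 0.0040625 / (1 − 1.0040625^−120) = $5,810.60.
Offer 2: at 4.125% the monthly rate is 0.0034375, so the payment is 551,000 × 0.0034375 / (1 − 1.0034375^−120) = $5,611.40.
Monthly savings = $5,810.60 − $5,611.40 = $199.20.
Break-even = $13,775.00 / $199.20 = 69.15 → 70 months.

70 months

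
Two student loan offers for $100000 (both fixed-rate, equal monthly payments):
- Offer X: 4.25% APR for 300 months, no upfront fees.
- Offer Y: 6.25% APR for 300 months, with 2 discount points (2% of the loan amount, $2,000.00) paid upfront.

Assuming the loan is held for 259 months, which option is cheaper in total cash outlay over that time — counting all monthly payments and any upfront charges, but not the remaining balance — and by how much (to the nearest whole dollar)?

Offer X by $32,544

Offer X: monthly rate = 4.25%/12 = 0.0035417; payment = 100,000 × 0.0035417 / (1 − (1+0.0035417)^−300) = $541.74.
Offer Y: at 6.25% the monthly rate is 0.0052083, so the payment is 100,000 × 0.0052083 / (1 − 1.0052083^−300) = $659.67.
Over 259 months: Offer X costs 259 × $541.74 = $140,310.66; Offer Y costs 259 × $659.67 + $2,000.00 = $172,854.53.
Offer X is cheaper by $172,854.53 − $140,310.66 = $32,543.87.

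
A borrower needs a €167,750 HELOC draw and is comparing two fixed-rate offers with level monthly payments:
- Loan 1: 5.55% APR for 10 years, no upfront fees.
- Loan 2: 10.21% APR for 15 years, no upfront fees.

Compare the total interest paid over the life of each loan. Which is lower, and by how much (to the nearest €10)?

Loan 1: monthly rate = 5.55%/12 = 0.0046250; payment = 167,750 × 0.0046250 / (1 − (1+0.0046250)^−120) = €1,824.69.
Total interest on Loan 1 = 120 × €1,824.69 − €167,750 = €51,212.80.
Loan 2: monthly rate = 10.21%/12 = 0.0085083; payment = 167,750 × 0.0085083 / (1 − (1+0.0085083)^−180) = €1,824.26.
Total interest on Loan 2 = 180 × €1,824.26 − €167,750 = €160,616.80.
Loan 1 is lower by €109,404.00.

Loan 1 by €109,400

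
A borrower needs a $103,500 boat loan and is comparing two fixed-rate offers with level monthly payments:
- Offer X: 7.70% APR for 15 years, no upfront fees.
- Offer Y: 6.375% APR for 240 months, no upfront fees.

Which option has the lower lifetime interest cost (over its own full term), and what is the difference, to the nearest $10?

Offer X by $8,550

Offer X: monthly rate = 7.7%/12 = 0.0064167; payment = 103,500 × 0.0064167 / (1 − (1+0.0064167)^−180) = $971.26.
Total interest on Offer X = 180 × $971.26 − $103,500 = $71,326.80.
Offer Y: at 6.375% the monthly rate is 0.0053125, so the payment is 103,500 × 0.0053125 / (1 − 1.0053125^−240) = $764.07.
Total interest on Offer Y = 240 × $764.07 − $103,500 = $79,876.80.
Offer X is lower by $8,550.00.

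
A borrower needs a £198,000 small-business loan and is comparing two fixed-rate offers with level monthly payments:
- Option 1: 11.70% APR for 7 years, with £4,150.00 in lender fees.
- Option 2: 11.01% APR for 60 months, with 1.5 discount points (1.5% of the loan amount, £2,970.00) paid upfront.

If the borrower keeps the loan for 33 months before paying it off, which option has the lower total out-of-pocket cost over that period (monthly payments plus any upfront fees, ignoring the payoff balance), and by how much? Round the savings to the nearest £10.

Option 1: at 11.70% the monthly rate is 0.0097500, so the payment is 198,000 × 0.0097500 / (1 − 1.0097500^−84) = £3,463.55.
Option 2: at 11.01% the monthly rate is 0.0091750, so the payment is 198,000 × 0.0091750 / (1 − 1.0091750^−60) = £4,305.99.
Over 33 months: Option 1 costs 33 × £3,463.55 + £4,150.00 = £118,447.15; Option 2 costs 33 × £4,305.99 + £2,970.00 = £145,067.67.
Option 1 is cheaper by £145,067.67 − £118,447.15 = £26,620.52.

Option 1 by £26,620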